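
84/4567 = 84/4567=0.02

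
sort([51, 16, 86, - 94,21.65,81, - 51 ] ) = [ - 94 , - 51 , 16, 21.65, 51,81,86 ] 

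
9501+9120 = 18621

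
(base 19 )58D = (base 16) 7B2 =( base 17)6df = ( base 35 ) 1LA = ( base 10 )1970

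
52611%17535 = 6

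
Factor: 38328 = 2^3*3^1 * 1597^1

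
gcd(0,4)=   4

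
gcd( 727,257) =1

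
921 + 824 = 1745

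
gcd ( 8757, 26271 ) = 8757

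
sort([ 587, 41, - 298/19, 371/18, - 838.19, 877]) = [-838.19, - 298/19,371/18,41, 587 , 877] 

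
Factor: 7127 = 7127^1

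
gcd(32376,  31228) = 4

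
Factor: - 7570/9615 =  - 1514/1923 = -2^1*3^( - 1) * 641^( - 1 )  *  757^1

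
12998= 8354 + 4644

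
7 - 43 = -36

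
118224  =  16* 7389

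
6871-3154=3717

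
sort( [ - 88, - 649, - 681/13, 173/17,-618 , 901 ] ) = [  -  649, - 618, - 88, - 681/13,173/17, 901 ]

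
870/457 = 870/457 = 1.90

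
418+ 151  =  569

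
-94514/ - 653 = 144 + 482/653 = 144.74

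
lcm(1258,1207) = 89318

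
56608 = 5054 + 51554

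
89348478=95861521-6513043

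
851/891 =851/891 = 0.96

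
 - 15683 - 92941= - 108624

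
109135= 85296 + 23839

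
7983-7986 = -3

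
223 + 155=378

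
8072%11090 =8072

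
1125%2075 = 1125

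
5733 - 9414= - 3681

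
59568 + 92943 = 152511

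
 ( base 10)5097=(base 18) FD3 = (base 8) 11751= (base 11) 3914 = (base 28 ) 6E1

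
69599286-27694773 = 41904513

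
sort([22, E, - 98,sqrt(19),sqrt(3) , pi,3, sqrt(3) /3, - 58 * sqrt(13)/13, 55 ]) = [ - 98, - 58*sqrt( 13 )/13 , sqrt(3)/3, sqrt( 3 ),E,3,pi,sqrt(19 ),22,55]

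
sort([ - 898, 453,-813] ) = [ - 898, -813, 453]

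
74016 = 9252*8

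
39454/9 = 4383 + 7/9  =  4383.78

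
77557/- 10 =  - 77557/10 = -  7755.70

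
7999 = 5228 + 2771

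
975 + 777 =1752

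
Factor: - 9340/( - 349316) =5/187 = 5^1*11^( - 1 ) * 17^( - 1 ) 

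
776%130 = 126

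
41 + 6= 47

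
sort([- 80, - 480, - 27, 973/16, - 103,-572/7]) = [ - 480, - 103, - 572/7, - 80, - 27 , 973/16 ] 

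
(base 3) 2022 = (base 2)111110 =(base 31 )20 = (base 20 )32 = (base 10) 62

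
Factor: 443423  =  443423^1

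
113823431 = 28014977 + 85808454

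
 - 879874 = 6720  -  886594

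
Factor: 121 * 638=2^1*11^3*29^1= 77198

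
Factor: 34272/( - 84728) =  -36/89=- 2^2 *3^2 *89^( - 1) 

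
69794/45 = 1550+44/45 = 1550.98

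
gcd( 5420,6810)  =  10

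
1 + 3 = 4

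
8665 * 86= 745190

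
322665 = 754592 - 431927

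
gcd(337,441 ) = 1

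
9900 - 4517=5383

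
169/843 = 169/843=0.20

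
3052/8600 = 763/2150= 0.35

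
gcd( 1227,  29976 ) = 3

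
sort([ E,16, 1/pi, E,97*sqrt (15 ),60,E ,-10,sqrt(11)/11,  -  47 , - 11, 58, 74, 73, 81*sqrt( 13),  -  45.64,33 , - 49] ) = [ - 49, - 47, - 45.64, - 11,-10, sqrt(11 ) /11, 1/pi, E , E, E, 16, 33,58,60, 73,74,81*sqrt(13), 97*sqrt(15 ) ] 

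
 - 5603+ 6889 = 1286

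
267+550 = 817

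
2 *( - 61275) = - 122550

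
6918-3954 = 2964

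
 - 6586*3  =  -19758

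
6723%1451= 919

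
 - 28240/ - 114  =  14120/57= 247.72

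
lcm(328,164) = 328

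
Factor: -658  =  - 2^1*7^1*47^1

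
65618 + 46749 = 112367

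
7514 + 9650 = 17164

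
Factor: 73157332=2^2*4049^1*4517^1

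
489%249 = 240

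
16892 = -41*( - 412)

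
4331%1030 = 211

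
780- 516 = 264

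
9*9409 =84681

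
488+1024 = 1512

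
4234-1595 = 2639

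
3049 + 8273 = 11322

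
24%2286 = 24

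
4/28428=1/7107  =  0.00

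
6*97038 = 582228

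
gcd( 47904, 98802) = 2994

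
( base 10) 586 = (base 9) 721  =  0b1001001010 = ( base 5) 4321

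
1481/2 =740+1/2 = 740.50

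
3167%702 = 359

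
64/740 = 16/185 = 0.09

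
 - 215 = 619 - 834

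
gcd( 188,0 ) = 188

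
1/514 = 1/514  =  0.00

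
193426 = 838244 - 644818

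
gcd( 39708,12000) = 12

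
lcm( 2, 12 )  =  12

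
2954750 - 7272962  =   - 4318212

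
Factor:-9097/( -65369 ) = 11^1*131^(-1 )*499^(- 1 )*827^1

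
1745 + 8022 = 9767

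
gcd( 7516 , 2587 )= 1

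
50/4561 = 50/4561 = 0.01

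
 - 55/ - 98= 55/98 = 0.56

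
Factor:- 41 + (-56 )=-97^1 = - 97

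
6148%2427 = 1294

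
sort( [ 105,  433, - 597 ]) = [ - 597,105 , 433 ]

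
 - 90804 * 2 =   -  181608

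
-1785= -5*357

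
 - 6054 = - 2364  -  3690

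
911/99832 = 911/99832 = 0.01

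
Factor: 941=941^1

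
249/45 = 83/15=5.53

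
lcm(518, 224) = 8288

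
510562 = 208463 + 302099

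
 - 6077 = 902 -6979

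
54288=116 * 468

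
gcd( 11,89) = 1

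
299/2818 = 299/2818 = 0.11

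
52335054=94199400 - 41864346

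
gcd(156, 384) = 12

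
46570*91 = 4237870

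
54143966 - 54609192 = - 465226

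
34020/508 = 8505/127 = 66.97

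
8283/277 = 8283/277=29.90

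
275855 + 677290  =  953145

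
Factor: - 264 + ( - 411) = -3^3*5^2 = -675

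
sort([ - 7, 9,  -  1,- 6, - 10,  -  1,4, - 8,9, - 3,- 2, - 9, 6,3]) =[ - 10, - 9, - 8, - 7,  -  6,  -  3, - 2,-1,- 1,3, 4,6, 9,  9]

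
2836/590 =4+238/295 = 4.81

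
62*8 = 496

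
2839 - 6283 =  - 3444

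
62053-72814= -10761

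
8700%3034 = 2632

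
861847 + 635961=1497808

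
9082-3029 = 6053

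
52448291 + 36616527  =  89064818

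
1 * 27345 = 27345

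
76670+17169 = 93839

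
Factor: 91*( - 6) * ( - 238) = 2^2*3^1*7^2 * 13^1*17^1=129948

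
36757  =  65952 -29195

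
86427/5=86427/5 = 17285.40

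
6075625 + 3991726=10067351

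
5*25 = 125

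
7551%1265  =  1226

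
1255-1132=123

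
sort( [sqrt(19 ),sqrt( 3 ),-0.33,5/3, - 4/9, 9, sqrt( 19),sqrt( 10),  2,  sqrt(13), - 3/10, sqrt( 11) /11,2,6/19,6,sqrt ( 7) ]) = [-4/9, - 0.33, - 3/10,sqrt ( 11) /11, 6/19,5/3,sqrt( 3 ),2,2,sqrt(7), sqrt(10 ) , sqrt( 13), sqrt(19),sqrt( 19), 6, 9] 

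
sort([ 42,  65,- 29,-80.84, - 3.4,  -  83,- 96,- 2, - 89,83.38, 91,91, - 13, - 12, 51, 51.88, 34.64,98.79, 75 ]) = [ - 96, - 89 , - 83,- 80.84, - 29,  -  13, - 12, - 3.4, - 2, 34.64, 42, 51, 51.88 , 65, 75, 83.38 , 91,91, 98.79]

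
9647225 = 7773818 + 1873407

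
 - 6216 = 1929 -8145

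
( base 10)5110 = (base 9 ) 7007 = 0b1001111110110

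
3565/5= 713 = 713.00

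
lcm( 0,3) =0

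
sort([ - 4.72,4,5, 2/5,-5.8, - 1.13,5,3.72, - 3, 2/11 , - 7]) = [ - 7, - 5.8 , - 4.72, - 3 ,-1.13 , 2/11, 2/5,3.72, 4, 5,5]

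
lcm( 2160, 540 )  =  2160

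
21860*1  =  21860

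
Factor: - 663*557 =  - 3^1 * 13^1*17^1 * 557^1 = - 369291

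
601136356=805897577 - 204761221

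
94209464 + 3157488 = 97366952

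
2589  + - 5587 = -2998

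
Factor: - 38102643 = -3^6 * 52267^1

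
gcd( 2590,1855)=35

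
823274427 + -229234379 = 594040048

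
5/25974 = 5/25974 =0.00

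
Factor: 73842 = 2^1*3^1*31^1*397^1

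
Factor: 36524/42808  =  2^( - 1)*23^1*397^1*5351^(-1 ) = 9131/10702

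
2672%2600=72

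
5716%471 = 64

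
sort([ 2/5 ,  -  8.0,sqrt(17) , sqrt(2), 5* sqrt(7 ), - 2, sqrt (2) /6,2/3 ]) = [ - 8.0  ,-2,sqrt( 2)/6, 2/5 , 2/3, sqrt( 2),sqrt( 17),5 * sqrt(7) ] 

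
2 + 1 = 3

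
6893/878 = 7 + 747/878  =  7.85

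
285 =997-712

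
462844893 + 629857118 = 1092702011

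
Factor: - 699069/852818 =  - 2^( - 1 )*3^1*7^1*653^ ( - 2)*33289^1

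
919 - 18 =901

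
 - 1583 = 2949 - 4532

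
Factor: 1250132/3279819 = 2^2*3^( - 1 )*13^1*29^1*829^1*1093273^(  -  1)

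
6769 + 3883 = 10652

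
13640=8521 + 5119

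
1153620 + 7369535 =8523155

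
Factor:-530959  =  -11^1*13^1*47^1*79^1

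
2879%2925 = 2879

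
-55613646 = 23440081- 79053727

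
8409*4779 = 40186611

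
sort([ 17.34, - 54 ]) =[ - 54,  17.34]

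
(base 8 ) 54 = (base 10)44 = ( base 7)62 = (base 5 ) 134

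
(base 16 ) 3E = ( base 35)1R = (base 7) 116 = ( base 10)62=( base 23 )2G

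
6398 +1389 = 7787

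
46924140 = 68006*690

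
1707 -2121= - 414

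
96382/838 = 48191/419= 115.01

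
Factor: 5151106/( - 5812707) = - 2^1 * 3^( - 1)*47^1*229^(-1 )*8461^( - 1)*54799^1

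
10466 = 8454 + 2012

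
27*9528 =257256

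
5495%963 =680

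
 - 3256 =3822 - 7078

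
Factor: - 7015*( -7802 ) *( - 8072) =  - 2^4*5^1*23^1*47^1*61^1*83^1 * 1009^1 = - 441788874160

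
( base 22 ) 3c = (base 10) 78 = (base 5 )303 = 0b1001110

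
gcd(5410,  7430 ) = 10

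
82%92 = 82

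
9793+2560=12353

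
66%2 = 0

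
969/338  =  2 + 293/338= 2.87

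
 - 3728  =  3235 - 6963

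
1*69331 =69331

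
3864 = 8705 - 4841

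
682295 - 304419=377876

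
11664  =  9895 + 1769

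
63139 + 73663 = 136802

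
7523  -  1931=5592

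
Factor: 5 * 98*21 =10290 = 2^1*3^1*5^1 * 7^3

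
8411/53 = 8411/53 = 158.70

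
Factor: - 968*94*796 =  - 2^6*11^2*47^1*199^1 = -72429632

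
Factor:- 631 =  - 631^1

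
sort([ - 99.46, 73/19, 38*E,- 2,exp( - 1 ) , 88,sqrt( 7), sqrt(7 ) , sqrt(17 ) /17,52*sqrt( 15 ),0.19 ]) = [ - 99.46, - 2 , 0.19,sqrt(17 )/17,exp(- 1 ),sqrt(7 ) , sqrt( 7),73/19 , 88, 38* E,52*sqrt( 15 )]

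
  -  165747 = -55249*3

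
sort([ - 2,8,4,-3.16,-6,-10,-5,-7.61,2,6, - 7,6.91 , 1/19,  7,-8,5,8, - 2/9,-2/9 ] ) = [-10,-8,-7.61,  -  7, - 6,-5,- 3.16,-2,  -  2/9, - 2/9,1/19,2,  4,5,6 , 6.91,7 , 8,8 ] 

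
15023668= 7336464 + 7687204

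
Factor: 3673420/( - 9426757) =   -  60220/154537 = -  2^2*5^1*23^(-1)*3011^1*6719^( - 1) 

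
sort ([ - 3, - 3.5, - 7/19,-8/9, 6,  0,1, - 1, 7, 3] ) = [ - 3.5,-3, - 1, - 8/9, - 7/19, 0, 1, 3, 6, 7] 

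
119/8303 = 119/8303  =  0.01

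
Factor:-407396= - 2^2*11^1*47^1*197^1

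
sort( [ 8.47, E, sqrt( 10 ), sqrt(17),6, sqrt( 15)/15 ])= [ sqrt(15)/15,  E,sqrt(  10), sqrt( 17), 6,8.47]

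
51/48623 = 51/48623 = 0.00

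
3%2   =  1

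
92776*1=92776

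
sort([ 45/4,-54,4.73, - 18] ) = [ - 54, - 18, 4.73,45/4]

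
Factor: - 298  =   -2^1*149^1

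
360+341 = 701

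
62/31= 2 = 2.00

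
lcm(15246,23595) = 990990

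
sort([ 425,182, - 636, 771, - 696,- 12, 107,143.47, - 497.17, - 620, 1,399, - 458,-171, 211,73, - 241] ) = [ - 696, - 636, - 620, - 497.17, - 458, - 241, - 171,-12, 1, 73, 107, 143.47,  182, 211, 399, 425, 771]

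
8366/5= 1673 +1/5 =1673.20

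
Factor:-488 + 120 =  - 368 = - 2^4 * 23^1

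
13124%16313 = 13124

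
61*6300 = 384300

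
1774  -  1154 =620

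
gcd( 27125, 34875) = 3875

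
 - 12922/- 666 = 19 + 134/333 =19.40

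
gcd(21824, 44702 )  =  62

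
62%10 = 2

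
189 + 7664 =7853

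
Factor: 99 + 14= 113^1 = 113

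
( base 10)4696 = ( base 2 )1001001011000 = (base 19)D03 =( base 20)beg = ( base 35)3T6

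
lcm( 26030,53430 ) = 1015170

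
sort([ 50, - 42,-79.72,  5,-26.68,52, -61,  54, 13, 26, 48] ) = [-79.72, - 61, - 42, - 26.68,5, 13, 26, 48, 50,52 , 54]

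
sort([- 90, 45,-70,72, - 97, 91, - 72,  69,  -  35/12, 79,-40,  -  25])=[-97, - 90,  -  72,-70, - 40, - 25, - 35/12,45 , 69, 72, 79, 91 ] 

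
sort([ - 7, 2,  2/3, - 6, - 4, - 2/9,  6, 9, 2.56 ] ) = [ - 7, - 6 , - 4 , - 2/9,2/3 , 2, 2.56 , 6, 9 ]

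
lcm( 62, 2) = 62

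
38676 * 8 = 309408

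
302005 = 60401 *5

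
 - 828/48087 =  - 1 + 5251/5343= - 0.02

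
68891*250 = 17222750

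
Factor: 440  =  2^3 * 5^1*11^1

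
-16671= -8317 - 8354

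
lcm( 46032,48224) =1012704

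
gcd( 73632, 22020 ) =12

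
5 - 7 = - 2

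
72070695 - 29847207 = 42223488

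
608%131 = 84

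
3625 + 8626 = 12251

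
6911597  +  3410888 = 10322485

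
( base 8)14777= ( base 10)6655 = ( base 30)7BP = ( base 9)10114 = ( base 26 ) 9lp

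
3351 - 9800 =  - 6449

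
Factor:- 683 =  - 683^1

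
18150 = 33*550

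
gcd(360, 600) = 120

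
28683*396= 11358468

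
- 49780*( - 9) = 448020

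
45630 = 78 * 585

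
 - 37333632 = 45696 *(-817 ) 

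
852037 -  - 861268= 1713305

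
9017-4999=4018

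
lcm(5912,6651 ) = 53208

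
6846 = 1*6846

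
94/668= 47/334 = 0.14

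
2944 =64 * 46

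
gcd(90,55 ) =5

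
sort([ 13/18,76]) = [13/18, 76 ] 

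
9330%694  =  308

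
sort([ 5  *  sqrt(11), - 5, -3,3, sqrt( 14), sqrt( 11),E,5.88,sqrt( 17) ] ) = [-5,  -  3,  E  ,  3,sqrt( 11), sqrt(14 ), sqrt (17),  5.88,  5*sqrt(11)]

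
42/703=42/703=0.06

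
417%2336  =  417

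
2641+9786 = 12427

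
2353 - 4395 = -2042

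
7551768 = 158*47796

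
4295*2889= 12408255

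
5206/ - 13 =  - 401 + 7/13 = - 400.46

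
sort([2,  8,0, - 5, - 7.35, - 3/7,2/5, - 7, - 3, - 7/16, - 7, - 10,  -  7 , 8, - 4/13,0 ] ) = [  -  10, -7.35, - 7, - 7, - 7,-5,-3,  -  7/16, - 3/7, - 4/13,0,  0,2/5,2, 8,8]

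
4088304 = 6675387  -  2587083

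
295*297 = 87615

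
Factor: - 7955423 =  - 7^1*199^1*5711^1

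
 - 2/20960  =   - 1 + 10479/10480 = - 0.00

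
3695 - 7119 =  - 3424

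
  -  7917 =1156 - 9073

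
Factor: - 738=-2^1 * 3^2 * 41^1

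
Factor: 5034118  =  2^1*631^1*3989^1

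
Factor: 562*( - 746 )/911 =  -  419252/911 =- 2^2*281^1*373^1*911^( - 1) 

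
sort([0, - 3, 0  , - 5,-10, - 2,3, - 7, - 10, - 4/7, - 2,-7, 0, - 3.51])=[ - 10,  -  10, - 7, - 7 , - 5, - 3.51, - 3, - 2,-2, - 4/7,0,0,0, 3 ] 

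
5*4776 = 23880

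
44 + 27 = 71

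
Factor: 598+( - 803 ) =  - 205 = - 5^1*41^1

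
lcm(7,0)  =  0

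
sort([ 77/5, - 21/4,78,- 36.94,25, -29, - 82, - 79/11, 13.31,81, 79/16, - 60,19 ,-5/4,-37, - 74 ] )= [-82,- 74,- 60, - 37, - 36.94, - 29,-79/11 ,-21/4, - 5/4, 79/16, 13.31, 77/5, 19, 25, 78,81]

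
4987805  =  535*9323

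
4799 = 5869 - 1070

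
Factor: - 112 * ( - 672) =2^9 *3^1 * 7^2 = 75264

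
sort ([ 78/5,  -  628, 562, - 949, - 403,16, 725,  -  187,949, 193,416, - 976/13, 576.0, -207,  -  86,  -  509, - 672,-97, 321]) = [  -  949,  -  672, - 628,- 509, - 403,  -  207,-187, - 97, - 86 ,-976/13, 78/5,  16,193,321, 416 , 562, 576.0, 725, 949] 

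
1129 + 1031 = 2160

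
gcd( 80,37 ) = 1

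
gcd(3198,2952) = 246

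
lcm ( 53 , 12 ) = 636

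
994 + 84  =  1078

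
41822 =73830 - 32008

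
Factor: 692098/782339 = 2^1*11^1*163^1*193^1 * 782339^(-1)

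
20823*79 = 1645017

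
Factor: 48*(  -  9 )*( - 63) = 27216   =  2^4*3^5 * 7^1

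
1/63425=1/63425  =  0.00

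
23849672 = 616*38717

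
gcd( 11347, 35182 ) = 7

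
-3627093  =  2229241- 5856334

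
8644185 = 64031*135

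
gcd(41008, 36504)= 8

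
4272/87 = 49 + 3/29 = 49.10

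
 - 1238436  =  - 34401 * 36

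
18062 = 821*22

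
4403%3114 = 1289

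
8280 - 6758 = 1522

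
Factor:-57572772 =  - 2^2*3^1*23^1 * 29^1*7193^1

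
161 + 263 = 424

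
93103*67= 6237901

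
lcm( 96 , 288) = 288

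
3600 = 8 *450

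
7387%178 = 89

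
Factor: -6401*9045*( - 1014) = 58707603630 =2^1*3^4*5^1 * 13^2*37^1*67^1*173^1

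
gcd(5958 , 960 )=6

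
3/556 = 3/556 = 0.01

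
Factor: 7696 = 2^4*13^1*37^1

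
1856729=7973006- 6116277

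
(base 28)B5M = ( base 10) 8786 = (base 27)c1b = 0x2252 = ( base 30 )9MQ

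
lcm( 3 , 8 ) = 24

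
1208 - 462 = 746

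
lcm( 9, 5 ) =45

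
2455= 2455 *1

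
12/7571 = 12/7571 =0.00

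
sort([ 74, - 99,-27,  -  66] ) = [ - 99, - 66, - 27,74] 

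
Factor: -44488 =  - 2^3*67^1*83^1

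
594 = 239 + 355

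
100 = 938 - 838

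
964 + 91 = 1055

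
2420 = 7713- 5293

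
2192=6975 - 4783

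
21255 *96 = 2040480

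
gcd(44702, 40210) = 2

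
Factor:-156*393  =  -61308 =-2^2 * 3^2*13^1*131^1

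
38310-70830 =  - 32520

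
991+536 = 1527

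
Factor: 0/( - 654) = 0^1  =  0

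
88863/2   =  88863/2 =44431.50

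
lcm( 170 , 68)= 340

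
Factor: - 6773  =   - 13^1*521^1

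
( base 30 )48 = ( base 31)44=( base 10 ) 128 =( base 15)88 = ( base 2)10000000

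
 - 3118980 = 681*(  -  4580)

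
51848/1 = 51848 = 51848.00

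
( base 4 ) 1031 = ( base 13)5c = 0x4d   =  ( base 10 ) 77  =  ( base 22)3B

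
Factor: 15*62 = 2^1*3^1*5^1*31^1 = 930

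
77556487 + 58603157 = 136159644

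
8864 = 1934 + 6930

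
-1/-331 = 1/331 = 0.00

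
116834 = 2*58417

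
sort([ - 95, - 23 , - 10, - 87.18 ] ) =[ - 95, - 87.18,-23, - 10] 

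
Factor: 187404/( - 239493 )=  - 644/823=- 2^2*7^1*23^1*823^( - 1)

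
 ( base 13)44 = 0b111000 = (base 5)211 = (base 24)28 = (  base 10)56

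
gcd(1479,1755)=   3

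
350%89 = 83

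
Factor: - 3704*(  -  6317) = 23398168  =  2^3*463^1*6317^1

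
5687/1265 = 517/115 = 4.50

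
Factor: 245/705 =3^( - 1)*7^2*47^(- 1)= 49/141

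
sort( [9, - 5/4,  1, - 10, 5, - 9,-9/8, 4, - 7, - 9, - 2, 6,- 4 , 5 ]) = [ - 10, - 9, - 9, - 7, - 4, - 2, - 5/4, - 9/8,1,4,5,5,  6, 9] 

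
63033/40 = 1575 + 33/40 = 1575.83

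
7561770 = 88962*85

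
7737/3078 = 2579/1026  =  2.51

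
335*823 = 275705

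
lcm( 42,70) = 210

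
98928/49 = 98928/49 = 2018.94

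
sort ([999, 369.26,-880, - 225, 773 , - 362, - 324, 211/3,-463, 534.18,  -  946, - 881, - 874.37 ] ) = [ - 946, -881, - 880, - 874.37,-463, - 362, - 324,-225 , 211/3, 369.26, 534.18, 773,999]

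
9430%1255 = 645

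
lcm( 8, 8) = 8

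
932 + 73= 1005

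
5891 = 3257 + 2634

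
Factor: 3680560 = 2^4*5^1*13^1*3539^1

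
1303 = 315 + 988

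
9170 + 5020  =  14190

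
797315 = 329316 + 467999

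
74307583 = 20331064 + 53976519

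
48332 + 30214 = 78546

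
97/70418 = 97/70418 =0.00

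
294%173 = 121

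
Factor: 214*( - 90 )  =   - 2^2 * 3^2* 5^1*107^1 =- 19260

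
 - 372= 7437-7809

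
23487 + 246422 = 269909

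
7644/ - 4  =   - 1911 + 0/1 = - 1911.00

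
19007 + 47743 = 66750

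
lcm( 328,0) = 0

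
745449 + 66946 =812395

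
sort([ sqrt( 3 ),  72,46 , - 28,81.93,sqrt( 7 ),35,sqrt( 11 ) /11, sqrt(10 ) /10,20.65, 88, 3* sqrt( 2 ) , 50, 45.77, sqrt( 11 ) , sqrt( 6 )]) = [-28,sqrt(11)/11,sqrt (10) /10,sqrt( 3),  sqrt(6),sqrt( 7),sqrt( 11),3* sqrt( 2),  20.65,35 , 45.77 , 46, 50,  72,81.93,88 ] 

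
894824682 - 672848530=221976152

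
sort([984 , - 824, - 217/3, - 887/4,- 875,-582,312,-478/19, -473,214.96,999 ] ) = [- 875, - 824, -582, - 473,-887/4,-217/3,  -  478/19,214.96,  312,984,  999 ]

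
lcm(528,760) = 50160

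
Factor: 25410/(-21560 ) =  - 33/28 =- 2^ (-2)*3^1*7^ (  -  1)*11^1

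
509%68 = 33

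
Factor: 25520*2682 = 68444640  =  2^5*3^2*5^1*11^1*29^1 *149^1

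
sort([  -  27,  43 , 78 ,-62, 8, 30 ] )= [ - 62,-27, 8 , 30,43, 78 ]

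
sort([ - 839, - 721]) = [- 839,  -  721]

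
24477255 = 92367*265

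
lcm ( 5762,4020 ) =172860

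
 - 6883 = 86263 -93146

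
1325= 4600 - 3275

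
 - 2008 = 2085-4093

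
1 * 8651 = 8651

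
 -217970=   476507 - 694477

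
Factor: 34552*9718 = 2^4*7^1 *43^1*113^1*617^1= 335776336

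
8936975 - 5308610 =3628365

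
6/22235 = 6/22235 = 0.00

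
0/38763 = 0  =  0.00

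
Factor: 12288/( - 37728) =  - 2^7*3^(-1)*131^( - 1) = -128/393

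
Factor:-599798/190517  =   - 998/317=- 2^1*317^(-1) * 499^1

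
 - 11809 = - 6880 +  - 4929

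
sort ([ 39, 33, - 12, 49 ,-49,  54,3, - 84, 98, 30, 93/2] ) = [-84, - 49, - 12,3, 30, 33,39 , 93/2, 49, 54, 98]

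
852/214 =3+ 105/107=3.98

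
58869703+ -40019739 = 18849964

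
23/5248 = 23/5248 = 0.00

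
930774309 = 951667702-20893393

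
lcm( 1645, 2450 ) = 115150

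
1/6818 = 1/6818  =  0.00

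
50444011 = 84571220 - 34127209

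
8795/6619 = 1  +  2176/6619 = 1.33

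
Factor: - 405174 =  - 2^1*3^1*7^1*11^1*877^1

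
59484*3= 178452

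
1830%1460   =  370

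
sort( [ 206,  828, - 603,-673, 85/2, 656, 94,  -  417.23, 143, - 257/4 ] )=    [ - 673, - 603, - 417.23, - 257/4, 85/2, 94, 143,206, 656,828]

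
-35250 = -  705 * 50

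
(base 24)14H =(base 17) 269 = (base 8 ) 1261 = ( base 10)689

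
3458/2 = 1729=1729.00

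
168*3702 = 621936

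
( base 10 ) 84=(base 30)2O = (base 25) 39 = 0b1010100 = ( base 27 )33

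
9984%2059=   1748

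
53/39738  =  53/39738 =0.00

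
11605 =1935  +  9670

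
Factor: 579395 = 5^1 * 115879^1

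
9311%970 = 581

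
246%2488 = 246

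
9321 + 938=10259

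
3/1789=3/1789= 0.00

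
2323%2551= 2323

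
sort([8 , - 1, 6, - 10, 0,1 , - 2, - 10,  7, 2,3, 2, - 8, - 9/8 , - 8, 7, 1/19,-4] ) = [ - 10, - 10,  -  8, - 8, - 4, - 2, - 9/8, - 1,0,1/19,1, 2, 2,3,6 , 7, 7, 8]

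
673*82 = 55186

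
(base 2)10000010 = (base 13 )A0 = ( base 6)334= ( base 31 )46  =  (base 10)130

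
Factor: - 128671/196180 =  - 2^( - 2)* 5^( - 1)*17^( - 1 )*223^1 = - 223/340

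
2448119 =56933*43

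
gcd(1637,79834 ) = 1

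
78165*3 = 234495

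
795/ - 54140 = -159/10828  =  -  0.01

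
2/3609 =2/3609 = 0.00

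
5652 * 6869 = 38823588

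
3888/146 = 26  +  46/73 = 26.63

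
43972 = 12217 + 31755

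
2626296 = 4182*628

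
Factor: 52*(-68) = -3536= - 2^4*13^1*17^1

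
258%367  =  258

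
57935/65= 11587/13 = 891.31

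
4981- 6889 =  - 1908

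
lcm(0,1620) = 0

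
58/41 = 58/41=   1.41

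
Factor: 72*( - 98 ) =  - 2^4 * 3^2*7^2  =  -  7056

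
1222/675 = 1222/675 =1.81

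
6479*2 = 12958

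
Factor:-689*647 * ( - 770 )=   343252910=2^1*5^1 * 7^1 *11^1*13^1 * 53^1*647^1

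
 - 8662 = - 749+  - 7913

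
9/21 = 3/7 = 0.43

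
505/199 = 505/199 = 2.54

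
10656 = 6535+4121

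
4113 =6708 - 2595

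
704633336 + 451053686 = 1155687022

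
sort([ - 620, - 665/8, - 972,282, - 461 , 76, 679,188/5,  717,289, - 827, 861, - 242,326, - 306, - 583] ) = [ - 972 , - 827, - 620, - 583, - 461,  -  306, - 242, - 665/8, 188/5,76, 282, 289, 326, 679, 717, 861 ] 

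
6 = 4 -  - 2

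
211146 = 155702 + 55444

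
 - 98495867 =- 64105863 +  - 34390004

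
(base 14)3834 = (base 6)113330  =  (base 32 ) 9JM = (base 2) 10011001110110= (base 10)9846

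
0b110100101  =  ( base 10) 421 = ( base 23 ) I7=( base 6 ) 1541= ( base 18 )157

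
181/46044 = 181/46044 = 0.00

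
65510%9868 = 6302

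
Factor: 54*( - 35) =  - 1890 = -2^1 * 3^3*5^1*7^1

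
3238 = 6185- 2947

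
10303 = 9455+848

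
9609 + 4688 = 14297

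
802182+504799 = 1306981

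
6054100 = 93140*65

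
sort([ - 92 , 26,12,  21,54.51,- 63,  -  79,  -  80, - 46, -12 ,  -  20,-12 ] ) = [ - 92,  -  80, - 79, - 63, - 46, - 20 , - 12, - 12,12 , 21, 26, 54.51]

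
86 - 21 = 65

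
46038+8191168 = 8237206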